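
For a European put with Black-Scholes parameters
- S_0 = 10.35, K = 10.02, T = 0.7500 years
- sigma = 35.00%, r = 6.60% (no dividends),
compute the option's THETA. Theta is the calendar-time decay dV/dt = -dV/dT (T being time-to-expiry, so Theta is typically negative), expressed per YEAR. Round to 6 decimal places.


Answer: Theta = -0.478394

Derivation:
d1 = 0.4217656681; d2 = 0.1186567768
phi(d1) = 0.3649913324; exp(-qT) = 1.0000000000; exp(-rT) = 0.9517051581
Theta = -S*exp(-qT)*phi(d1)*sigma/(2*sqrt(T)) + r*K*exp(-rT)*N(-d2) - q*S*exp(-qT)*N(-d1)
N(-d1) = 0.3365980336; N(-d2) = 0.4527736408; sqrt(T) = 0.8660254038
Term 1 = -10.3500 * 1.0000000000 * 0.3649913324 * 0.3500 / (2 * 0.8660254038) = -0.7633616149
Term 2 = 0.0660 * 10.0200 * 0.9517051581 * 0.4527736408 = 0.2849674235
Term 3 = 0 (no dividend yield, q = 0)
Theta = -0.7633616149 + (0.2849674235) + (0.0000000000) = -0.478394


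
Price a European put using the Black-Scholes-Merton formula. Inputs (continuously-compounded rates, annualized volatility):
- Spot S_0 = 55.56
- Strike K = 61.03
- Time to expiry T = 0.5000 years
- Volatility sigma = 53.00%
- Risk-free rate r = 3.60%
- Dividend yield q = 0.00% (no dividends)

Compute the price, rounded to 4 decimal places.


d1 = (ln(S/K) + (r - q + 0.5*sigma^2) * T) / (sigma * sqrt(T)) = -0.01514817
d2 = d1 - sigma * sqrt(T) = -0.38991477
exp(-rT) = 0.98216103; exp(-qT) = 1.00000000
P = K * exp(-rT) * N(-d2) - S_0 * exp(-qT) * N(-d1)
N(-d1) = 0.50604302; N(-d2) = 0.65170021
P = 61.0300 * 0.98216103 * 0.65170021 - 55.5600 * 1.00000000 * 0.50604302 = 10.9480

Answer: Price = 10.9480


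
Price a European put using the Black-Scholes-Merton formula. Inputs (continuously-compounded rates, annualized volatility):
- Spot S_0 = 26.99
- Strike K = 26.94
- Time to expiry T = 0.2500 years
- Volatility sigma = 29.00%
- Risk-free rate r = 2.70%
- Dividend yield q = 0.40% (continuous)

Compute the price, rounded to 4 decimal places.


d1 = (ln(S/K) + (r - q + 0.5*sigma^2) * T) / (sigma * sqrt(T)) = 0.12494315
d2 = d1 - sigma * sqrt(T) = -0.02005685
exp(-rT) = 0.99327273; exp(-qT) = 0.99900050
P = K * exp(-rT) * N(-d2) - S_0 * exp(-qT) * N(-d1)
N(-d1) = 0.45028428; N(-d2) = 0.50800099
P = 26.9400 * 0.99327273 * 0.50800099 - 26.9900 * 0.99900050 * 0.45028428 = 1.4525

Answer: Price = 1.4525


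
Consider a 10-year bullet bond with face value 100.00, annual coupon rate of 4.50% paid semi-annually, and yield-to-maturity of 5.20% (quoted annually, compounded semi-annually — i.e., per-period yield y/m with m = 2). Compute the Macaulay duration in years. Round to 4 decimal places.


Answer: Macaulay duration = 8.0992 years

Derivation:
Coupon per period c = face * coupon_rate / m = 2.250000
Periods per year m = 2; per-period yield y/m = 0.026000
Number of cashflows N = 20
Cashflows (t years, CF_t, discount factor 1/(1+y/m)^(m*t), PV):
  t = 0.5000: CF_t = 2.250000, DF = 0.974659, PV = 2.192982
  t = 1.0000: CF_t = 2.250000, DF = 0.949960, PV = 2.137410
  t = 1.5000: CF_t = 2.250000, DF = 0.925887, PV = 2.083245
  t = 2.0000: CF_t = 2.250000, DF = 0.902424, PV = 2.030454
  t = 2.5000: CF_t = 2.250000, DF = 0.879555, PV = 1.979000
  t = 3.0000: CF_t = 2.250000, DF = 0.857266, PV = 1.928850
  t = 3.5000: CF_t = 2.250000, DF = 0.835542, PV = 1.879970
  t = 4.0000: CF_t = 2.250000, DF = 0.814369, PV = 1.832330
  t = 4.5000: CF_t = 2.250000, DF = 0.793732, PV = 1.785896
  t = 5.0000: CF_t = 2.250000, DF = 0.773618, PV = 1.740640
  t = 5.5000: CF_t = 2.250000, DF = 0.754013, PV = 1.696530
  t = 6.0000: CF_t = 2.250000, DF = 0.734906, PV = 1.653538
  t = 6.5000: CF_t = 2.250000, DF = 0.716282, PV = 1.611636
  t = 7.0000: CF_t = 2.250000, DF = 0.698131, PV = 1.570795
  t = 7.5000: CF_t = 2.250000, DF = 0.680440, PV = 1.530989
  t = 8.0000: CF_t = 2.250000, DF = 0.663197, PV = 1.492192
  t = 8.5000: CF_t = 2.250000, DF = 0.646390, PV = 1.454378
  t = 9.0000: CF_t = 2.250000, DF = 0.630010, PV = 1.417523
  t = 9.5000: CF_t = 2.250000, DF = 0.614045, PV = 1.381601
  t = 10.0000: CF_t = 102.250000, DF = 0.598484, PV = 61.195023
Price P = sum_t PV_t = 94.594981
Macaulay numerator sum_t t * PV_t:
  t * PV_t at t = 0.5000: 1.096491
  t * PV_t at t = 1.0000: 2.137410
  t * PV_t at t = 1.5000: 3.124868
  t * PV_t at t = 2.0000: 4.060907
  t * PV_t at t = 2.5000: 4.947499
  t * PV_t at t = 3.0000: 5.786549
  t * PV_t at t = 3.5000: 6.579896
  t * PV_t at t = 4.0000: 7.329319
  t * PV_t at t = 4.5000: 8.036534
  t * PV_t at t = 5.0000: 8.703199
  t * PV_t at t = 5.5000: 9.330915
  t * PV_t at t = 6.0000: 9.921228
  t * PV_t at t = 6.5000: 10.475631
  t * PV_t at t = 7.0000: 10.995564
  t * PV_t at t = 7.5000: 11.482418
  t * PV_t at t = 8.0000: 11.937537
  t * PV_t at t = 8.5000: 12.362216
  t * PV_t at t = 9.0000: 12.757704
  t * PV_t at t = 9.5000: 13.125210
  t * PV_t at t = 10.0000: 611.950228
Macaulay duration D = (sum_t t * PV_t) / P = 766.141324 / 94.594981 = 8.099175


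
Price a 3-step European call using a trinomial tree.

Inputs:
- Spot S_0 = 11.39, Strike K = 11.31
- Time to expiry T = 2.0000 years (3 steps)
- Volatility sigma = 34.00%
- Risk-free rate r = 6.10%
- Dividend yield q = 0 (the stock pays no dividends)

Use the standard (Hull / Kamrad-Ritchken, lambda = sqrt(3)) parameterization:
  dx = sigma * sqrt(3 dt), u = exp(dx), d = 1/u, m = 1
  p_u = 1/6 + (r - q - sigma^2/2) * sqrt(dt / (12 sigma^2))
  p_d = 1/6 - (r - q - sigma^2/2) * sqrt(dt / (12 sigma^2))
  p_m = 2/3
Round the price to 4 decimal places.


dt = T/N = 0.666667; dx = sigma*sqrt(3*dt) = 0.480833
u = exp(dx) = 1.617421; d = 1/u = 0.618268
p_u = 0.168885, p_m = 0.666667, p_d = 0.164448
Discount per step: exp(-r*dt) = 0.960149
Stock lattice S(k, j) with j the centered position index:
  k=0: S(0,+0) = 11.3900
  k=1: S(1,-1) = 7.0421; S(1,+0) = 11.3900; S(1,+1) = 18.4224
  k=2: S(2,-2) = 4.3539; S(2,-1) = 7.0421; S(2,+0) = 11.3900; S(2,+1) = 18.4224; S(2,+2) = 29.7968
  k=3: S(3,-3) = 2.6919; S(3,-2) = 4.3539; S(3,-1) = 7.0421; S(3,+0) = 11.3900; S(3,+1) = 18.4224; S(3,+2) = 29.7968; S(3,+3) = 48.1940
Terminal payoffs V(N, j) = max(S_T - K, 0):
  V(3,-3) = 0.000000; V(3,-2) = 0.000000; V(3,-1) = 0.000000; V(3,+0) = 0.080000; V(3,+1) = 7.112420; V(3,+2) = 18.486800; V(3,+3) = 36.883956
Backward induction: V(k, j) = exp(-r*dt) * [p_u * V(k+1, j+1) + p_m * V(k+1, j) + p_d * V(k+1, j-1)]
  V(2,-2) = exp(-r*dt) * [p_u*0.000000 + p_m*0.000000 + p_d*0.000000] = 0.000000
  V(2,-1) = exp(-r*dt) * [p_u*0.080000 + p_m*0.000000 + p_d*0.000000] = 0.012972
  V(2,+0) = exp(-r*dt) * [p_u*7.112420 + p_m*0.080000 + p_d*0.000000] = 1.204521
  V(2,+1) = exp(-r*dt) * [p_u*18.486800 + p_m*7.112420 + p_d*0.080000] = 7.563011
  V(2,+2) = exp(-r*dt) * [p_u*36.883956 + p_m*18.486800 + p_d*7.112420] = 18.937316
  V(1,-1) = exp(-r*dt) * [p_u*1.204521 + p_m*0.012972 + p_d*0.000000] = 0.203623
  V(1,+0) = exp(-r*dt) * [p_u*7.563011 + p_m*1.204521 + p_d*0.012972] = 1.999440
  V(1,+1) = exp(-r*dt) * [p_u*18.937316 + p_m*7.563011 + p_d*1.204521] = 8.102044
  V(0,+0) = exp(-r*dt) * [p_u*8.102044 + p_m*1.999440 + p_d*0.203623] = 2.625777

Answer: Price = V(0,0) = 2.6258


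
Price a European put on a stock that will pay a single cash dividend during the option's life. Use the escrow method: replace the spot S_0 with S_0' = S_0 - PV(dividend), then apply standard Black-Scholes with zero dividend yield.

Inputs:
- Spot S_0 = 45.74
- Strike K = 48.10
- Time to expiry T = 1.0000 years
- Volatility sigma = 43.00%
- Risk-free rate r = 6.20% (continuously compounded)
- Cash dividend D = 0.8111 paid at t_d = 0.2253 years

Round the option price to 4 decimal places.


Answer: Price = 7.8079

Derivation:
PV(D) = D * exp(-r * t_d) = 0.8111 * 0.98612851 = 0.79984883
S_0' = S_0 - PV(D) = 45.7400 - 0.79984883 = 44.94015117
d1 = (ln(S_0'/K) + (r + sigma^2/2)*T) / (sigma*sqrt(T)) = 0.20116152
d2 = d1 - sigma*sqrt(T) = -0.22883848
exp(-rT) = 0.93988289
N(-d1) = 0.42028614; N(-d2) = 0.59050277
P = K * exp(-rT) * N(-d2) - S_0' * N(-d1) = 48.1000 * 0.93988289 * 0.59050277 - 44.94015117 * 0.42028614 = 7.8079


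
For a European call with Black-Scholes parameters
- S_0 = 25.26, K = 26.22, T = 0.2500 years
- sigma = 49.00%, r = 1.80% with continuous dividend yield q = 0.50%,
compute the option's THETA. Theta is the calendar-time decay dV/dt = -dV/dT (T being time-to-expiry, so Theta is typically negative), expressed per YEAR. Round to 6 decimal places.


d1 = -0.0164810670; d2 = -0.2614810670
phi(d1) = 0.3988881026; exp(-qT) = 0.9987507809; exp(-rT) = 0.9955101098
Theta = -S*exp(-qT)*phi(d1)*sigma/(2*sqrt(T)) - r*K*exp(-rT)*N(d2) + q*S*exp(-qT)*N(d1)
N(d1) = 0.4934253032; N(d2) = 0.3968607741; sqrt(T) = 0.5000000000
Term 1 = -25.2600 * 0.9987507809 * 0.3988881026 * 0.4900 / (2 * 0.5000000000) = -4.9310299596
Term 2 = -0.0180 * 26.2200 * 0.9955101098 * 0.3968607741 = -0.1864614437
Term 3 = 0.0050 * 25.2600 * 0.9987507809 * 0.4934253032 = 0.0622417649
Theta = -4.9310299596 + (-0.1864614437) + (0.0622417649) = -5.055250

Answer: Theta = -5.055250


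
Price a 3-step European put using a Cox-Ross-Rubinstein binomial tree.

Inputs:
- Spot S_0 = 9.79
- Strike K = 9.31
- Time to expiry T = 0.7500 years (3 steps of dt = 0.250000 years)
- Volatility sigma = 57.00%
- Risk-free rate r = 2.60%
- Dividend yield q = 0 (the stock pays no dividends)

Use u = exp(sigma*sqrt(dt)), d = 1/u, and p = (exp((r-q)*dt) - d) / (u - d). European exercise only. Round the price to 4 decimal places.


Answer: Price = V(0,0) = 1.6741

Derivation:
dt = T/N = 0.250000
u = exp(sigma*sqrt(dt)) = 1.329762; d = 1/u = 0.752014
p = (exp((r-q)*dt) - d) / (u - d) = 0.440516
Discount per step: exp(-r*dt) = 0.993521
Stock lattice S(k, i) with i counting down-moves:
  k=0: S(0,0) = 9.7900
  k=1: S(1,0) = 13.0184; S(1,1) = 7.3622
  k=2: S(2,0) = 17.3113; S(2,1) = 9.7900; S(2,2) = 5.5365
  k=3: S(3,0) = 23.0200; S(3,1) = 13.0184; S(3,2) = 7.3622; S(3,3) = 4.1635
Terminal payoffs V(N, i) = max(K - S_T, 0):
  V(3,0) = 0.000000; V(3,1) = 0.000000; V(3,2) = 1.947780; V(3,3) = 5.146478
Backward induction: V(k, i) = exp(-r*dt) * [p * V(k+1, i) + (1-p) * V(k+1, i+1)].
  V(2,0) = exp(-r*dt) * [p*0.000000 + (1-p)*0.000000] = 0.000000
  V(2,1) = exp(-r*dt) * [p*0.000000 + (1-p)*1.947780] = 1.082692
  V(2,2) = exp(-r*dt) * [p*1.947780 + (1-p)*5.146478] = 3.713187
  V(1,0) = exp(-r*dt) * [p*0.000000 + (1-p)*1.082692] = 0.601825
  V(1,1) = exp(-r*dt) * [p*1.082692 + (1-p)*3.713187] = 2.537863
  V(0,0) = exp(-r*dt) * [p*0.601825 + (1-p)*2.537863] = 1.674091


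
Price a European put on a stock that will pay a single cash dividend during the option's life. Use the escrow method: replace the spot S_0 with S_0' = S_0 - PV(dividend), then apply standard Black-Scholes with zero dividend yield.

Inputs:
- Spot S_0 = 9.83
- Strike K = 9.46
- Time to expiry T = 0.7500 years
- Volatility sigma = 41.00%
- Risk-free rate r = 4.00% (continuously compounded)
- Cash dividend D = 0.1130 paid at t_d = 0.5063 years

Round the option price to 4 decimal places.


PV(D) = D * exp(-r * t_d) = 0.1130 * 0.97995169 = 0.11073454
S_0' = S_0 - PV(D) = 9.8300 - 0.11073454 = 9.71926546
d1 = (ln(S_0'/K) + (r + sigma^2/2)*T) / (sigma*sqrt(T)) = 0.33817282
d2 = d1 - sigma*sqrt(T) = -0.01689760
exp(-rT) = 0.97044553
N(-d1) = 0.36761648; N(-d2) = 0.50674085
P = K * exp(-rT) * N(-d2) - S_0' * N(-d1) = 9.4600 * 0.97044553 * 0.50674085 - 9.71926546 * 0.36761648 = 1.0791

Answer: Price = 1.0791


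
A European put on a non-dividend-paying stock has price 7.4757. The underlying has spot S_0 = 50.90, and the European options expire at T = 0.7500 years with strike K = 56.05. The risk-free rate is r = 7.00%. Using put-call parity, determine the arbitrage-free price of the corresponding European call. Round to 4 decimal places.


Put-call parity: C - P = S_0 * exp(-qT) - K * exp(-rT).
S_0 * exp(-qT) = 50.9000 * 1.00000000 = 50.90000000
K * exp(-rT) = 56.0500 * 0.94885432 = 53.18328470
C = P + S*exp(-qT) - K*exp(-rT)
C = 7.4757 + 50.90000000 - 53.18328470 = 5.1924

Answer: Call price = 5.1924


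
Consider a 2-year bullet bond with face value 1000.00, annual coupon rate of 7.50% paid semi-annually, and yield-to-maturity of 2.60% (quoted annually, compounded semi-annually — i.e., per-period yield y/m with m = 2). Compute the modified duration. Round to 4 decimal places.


Coupon per period c = face * coupon_rate / m = 37.500000
Periods per year m = 2; per-period yield y/m = 0.013000
Number of cashflows N = 4
Cashflows (t years, CF_t, discount factor 1/(1+y/m)^(m*t), PV):
  t = 0.5000: CF_t = 37.500000, DF = 0.987167, PV = 37.018756
  t = 1.0000: CF_t = 37.500000, DF = 0.974498, PV = 36.543688
  t = 1.5000: CF_t = 37.500000, DF = 0.961992, PV = 36.074717
  t = 2.0000: CF_t = 1037.500000, DF = 0.949647, PV = 985.258803
Price P = sum_t PV_t = 1094.895965
First compute Macaulay numerator sum_t t * PV_t:
  t * PV_t at t = 0.5000: 18.509378
  t * PV_t at t = 1.0000: 36.543688
  t * PV_t at t = 1.5000: 54.112075
  t * PV_t at t = 2.0000: 1970.517606
Macaulay duration D = 2079.682748 / 1094.895965 = 1.899434
Modified duration = D / (1 + y/m) = 1.899434 / (1 + 0.013000) = 1.875058

Answer: Modified duration = 1.8751


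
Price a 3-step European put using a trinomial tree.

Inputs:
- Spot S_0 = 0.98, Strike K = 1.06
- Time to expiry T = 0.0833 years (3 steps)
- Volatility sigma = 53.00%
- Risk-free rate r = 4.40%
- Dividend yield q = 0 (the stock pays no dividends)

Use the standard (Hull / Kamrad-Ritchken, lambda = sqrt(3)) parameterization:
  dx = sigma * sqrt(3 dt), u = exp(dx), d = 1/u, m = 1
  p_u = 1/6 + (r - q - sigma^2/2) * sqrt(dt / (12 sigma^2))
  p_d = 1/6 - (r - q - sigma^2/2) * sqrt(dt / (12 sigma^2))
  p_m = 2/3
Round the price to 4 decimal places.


dt = T/N = 0.027767; dx = sigma*sqrt(3*dt) = 0.152967
u = exp(dx) = 1.165287; d = 1/u = 0.858158
p_u = 0.157913, p_m = 0.666667, p_d = 0.175420
Discount per step: exp(-r*dt) = 0.998779
Stock lattice S(k, j) with j the centered position index:
  k=0: S(0,+0) = 0.9800
  k=1: S(1,-1) = 0.8410; S(1,+0) = 0.9800; S(1,+1) = 1.1420
  k=2: S(2,-2) = 0.7217; S(2,-1) = 0.8410; S(2,+0) = 0.9800; S(2,+1) = 1.1420; S(2,+2) = 1.3307
  k=3: S(3,-3) = 0.6193; S(3,-2) = 0.7217; S(3,-1) = 0.8410; S(3,+0) = 0.9800; S(3,+1) = 1.1420; S(3,+2) = 1.3307; S(3,+3) = 1.5507
Terminal payoffs V(N, j) = max(K - S_T, 0):
  V(3,-3) = 0.440662; V(3,-2) = 0.338294; V(3,-1) = 0.219005; V(3,+0) = 0.080000; V(3,+1) = 0.000000; V(3,+2) = 0.000000; V(3,+3) = 0.000000
Backward induction: V(k, j) = exp(-r*dt) * [p_u * V(k+1, j+1) + p_m * V(k+1, j) + p_d * V(k+1, j-1)]
  V(2,-2) = exp(-r*dt) * [p_u*0.219005 + p_m*0.338294 + p_d*0.440662] = 0.337002
  V(2,-1) = exp(-r*dt) * [p_u*0.080000 + p_m*0.219005 + p_d*0.338294] = 0.217714
  V(2,+0) = exp(-r*dt) * [p_u*0.000000 + p_m*0.080000 + p_d*0.219005] = 0.091639
  V(2,+1) = exp(-r*dt) * [p_u*0.000000 + p_m*0.000000 + p_d*0.080000] = 0.014017
  V(2,+2) = exp(-r*dt) * [p_u*0.000000 + p_m*0.000000 + p_d*0.000000] = 0.000000
  V(1,-1) = exp(-r*dt) * [p_u*0.091639 + p_m*0.217714 + p_d*0.337002] = 0.218464
  V(1,+0) = exp(-r*dt) * [p_u*0.014017 + p_m*0.091639 + p_d*0.217714] = 0.101374
  V(1,+1) = exp(-r*dt) * [p_u*0.000000 + p_m*0.014017 + p_d*0.091639] = 0.025389
  V(0,+0) = exp(-r*dt) * [p_u*0.025389 + p_m*0.101374 + p_d*0.218464] = 0.109781

Answer: Price = V(0,0) = 0.1098


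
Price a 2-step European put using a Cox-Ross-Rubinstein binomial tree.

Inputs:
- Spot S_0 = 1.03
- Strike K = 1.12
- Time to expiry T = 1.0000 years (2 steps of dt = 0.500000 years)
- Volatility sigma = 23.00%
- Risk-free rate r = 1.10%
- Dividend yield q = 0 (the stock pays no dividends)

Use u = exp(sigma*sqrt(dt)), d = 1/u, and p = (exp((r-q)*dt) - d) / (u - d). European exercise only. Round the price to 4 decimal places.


Answer: Price = V(0,0) = 0.1464

Derivation:
dt = T/N = 0.500000
u = exp(sigma*sqrt(dt)) = 1.176607; d = 1/u = 0.849902
p = (exp((r-q)*dt) - d) / (u - d) = 0.476312
Discount per step: exp(-r*dt) = 0.994515
Stock lattice S(k, i) with i counting down-moves:
  k=0: S(0,0) = 1.0300
  k=1: S(1,0) = 1.2119; S(1,1) = 0.8754
  k=2: S(2,0) = 1.4259; S(2,1) = 1.0300; S(2,2) = 0.7440
Terminal payoffs V(N, i) = max(K - S_T, 0):
  V(2,0) = 0.000000; V(2,1) = 0.090000; V(2,2) = 0.375997
Backward induction: V(k, i) = exp(-r*dt) * [p * V(k+1, i) + (1-p) * V(k+1, i+1)].
  V(1,0) = exp(-r*dt) * [p*0.000000 + (1-p)*0.090000] = 0.046873
  V(1,1) = exp(-r*dt) * [p*0.090000 + (1-p)*0.375997] = 0.238458
  V(0,0) = exp(-r*dt) * [p*0.046873 + (1-p)*0.238458] = 0.146397


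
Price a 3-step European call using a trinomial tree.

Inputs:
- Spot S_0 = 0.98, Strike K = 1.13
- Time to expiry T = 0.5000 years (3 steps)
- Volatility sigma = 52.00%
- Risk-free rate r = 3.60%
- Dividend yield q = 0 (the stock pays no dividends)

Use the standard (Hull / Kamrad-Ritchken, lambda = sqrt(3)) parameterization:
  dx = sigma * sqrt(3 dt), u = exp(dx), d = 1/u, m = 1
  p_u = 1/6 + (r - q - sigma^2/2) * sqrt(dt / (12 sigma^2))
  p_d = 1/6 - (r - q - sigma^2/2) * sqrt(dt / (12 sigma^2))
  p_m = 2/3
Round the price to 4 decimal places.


Answer: Price = V(0,0) = 0.0999

Derivation:
dt = T/N = 0.166667; dx = sigma*sqrt(3*dt) = 0.367696
u = exp(dx) = 1.444402; d = 1/u = 0.692328
p_u = 0.144184, p_m = 0.666667, p_d = 0.189149
Discount per step: exp(-r*dt) = 0.994018
Stock lattice S(k, j) with j the centered position index:
  k=0: S(0,+0) = 0.9800
  k=1: S(1,-1) = 0.6785; S(1,+0) = 0.9800; S(1,+1) = 1.4155
  k=2: S(2,-2) = 0.4697; S(2,-1) = 0.6785; S(2,+0) = 0.9800; S(2,+1) = 1.4155; S(2,+2) = 2.0446
  k=3: S(3,-3) = 0.3252; S(3,-2) = 0.4697; S(3,-1) = 0.6785; S(3,+0) = 0.9800; S(3,+1) = 1.4155; S(3,+2) = 2.0446; S(3,+3) = 2.9532
Terminal payoffs V(N, j) = max(S_T - K, 0):
  V(3,-3) = 0.000000; V(3,-2) = 0.000000; V(3,-1) = 0.000000; V(3,+0) = 0.000000; V(3,+1) = 0.285514; V(3,+2) = 0.914572; V(3,+3) = 1.823184
Backward induction: V(k, j) = exp(-r*dt) * [p_u * V(k+1, j+1) + p_m * V(k+1, j) + p_d * V(k+1, j-1)]
  V(2,-2) = exp(-r*dt) * [p_u*0.000000 + p_m*0.000000 + p_d*0.000000] = 0.000000
  V(2,-1) = exp(-r*dt) * [p_u*0.000000 + p_m*0.000000 + p_d*0.000000] = 0.000000
  V(2,+0) = exp(-r*dt) * [p_u*0.285514 + p_m*0.000000 + p_d*0.000000] = 0.040920
  V(2,+1) = exp(-r*dt) * [p_u*0.914572 + p_m*0.285514 + p_d*0.000000] = 0.320282
  V(2,+2) = exp(-r*dt) * [p_u*1.823184 + p_m*0.914572 + p_d*0.285514] = 0.921051
  V(1,-1) = exp(-r*dt) * [p_u*0.040920 + p_m*0.000000 + p_d*0.000000] = 0.005865
  V(1,+0) = exp(-r*dt) * [p_u*0.320282 + p_m*0.040920 + p_d*0.000000] = 0.073020
  V(1,+1) = exp(-r*dt) * [p_u*0.921051 + p_m*0.320282 + p_d*0.040920] = 0.351945
  V(0,+0) = exp(-r*dt) * [p_u*0.351945 + p_m*0.073020 + p_d*0.005865] = 0.099933


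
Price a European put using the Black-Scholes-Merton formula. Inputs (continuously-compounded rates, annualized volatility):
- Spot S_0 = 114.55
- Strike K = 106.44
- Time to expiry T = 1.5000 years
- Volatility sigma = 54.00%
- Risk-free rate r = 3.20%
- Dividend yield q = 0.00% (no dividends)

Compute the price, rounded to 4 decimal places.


d1 = (ln(S/K) + (r - q + 0.5*sigma^2) * T) / (sigma * sqrt(T)) = 0.51428695
d2 = d1 - sigma * sqrt(T) = -0.14707528
exp(-rT) = 0.95313379; exp(-qT) = 1.00000000
P = K * exp(-rT) * N(-d2) - S_0 * exp(-qT) * N(-d1)
N(-d1) = 0.30352569; N(-d2) = 0.55846370
P = 106.4400 * 0.95313379 * 0.55846370 - 114.5500 * 1.00000000 * 0.30352569 = 21.8881

Answer: Price = 21.8881


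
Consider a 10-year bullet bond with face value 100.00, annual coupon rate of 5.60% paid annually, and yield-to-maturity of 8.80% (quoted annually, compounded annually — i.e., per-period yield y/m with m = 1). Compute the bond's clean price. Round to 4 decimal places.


Answer: Price = 79.2815

Derivation:
Coupon per period c = face * coupon_rate / m = 5.600000
Periods per year m = 1; per-period yield y/m = 0.088000
Number of cashflows N = 10
Cashflows (t years, CF_t, discount factor 1/(1+y/m)^(m*t), PV):
  t = 1.0000: CF_t = 5.600000, DF = 0.919118, PV = 5.147059
  t = 2.0000: CF_t = 5.600000, DF = 0.844777, PV = 4.730753
  t = 3.0000: CF_t = 5.600000, DF = 0.776450, PV = 4.348118
  t = 4.0000: CF_t = 5.600000, DF = 0.713649, PV = 3.996432
  t = 5.0000: CF_t = 5.600000, DF = 0.655927, PV = 3.673191
  t = 6.0000: CF_t = 5.600000, DF = 0.602874, PV = 3.376095
  t = 7.0000: CF_t = 5.600000, DF = 0.554112, PV = 3.103028
  t = 8.0000: CF_t = 5.600000, DF = 0.509294, PV = 2.852048
  t = 9.0000: CF_t = 5.600000, DF = 0.468101, PV = 2.621368
  t = 10.0000: CF_t = 105.600000, DF = 0.430240, PV = 45.433371
Price P = sum_t PV_t = 79.281464


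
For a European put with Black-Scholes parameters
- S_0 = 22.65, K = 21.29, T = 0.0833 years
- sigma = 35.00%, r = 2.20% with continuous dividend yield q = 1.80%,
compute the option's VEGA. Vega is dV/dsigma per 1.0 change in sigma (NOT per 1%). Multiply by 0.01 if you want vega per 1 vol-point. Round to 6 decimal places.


d1 = 0.6668016894; d2 = 0.5657856016
phi(d1) = 0.3194192487; exp(-qT) = 0.9985017235; exp(-rT) = 0.9981690782
Vega = S * exp(-qT) * phi(d1) * sqrt(T) = 22.6500 * 0.9985017235 * 0.3194192487 * 0.2886173938 = 2.084974

Answer: Vega = 2.084974


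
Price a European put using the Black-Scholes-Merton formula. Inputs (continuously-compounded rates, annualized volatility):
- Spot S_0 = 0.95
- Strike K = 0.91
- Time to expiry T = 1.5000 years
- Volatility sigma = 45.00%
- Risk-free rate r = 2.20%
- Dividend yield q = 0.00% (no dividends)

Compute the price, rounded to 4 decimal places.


Answer: Price = 0.1658

Derivation:
d1 = (ln(S/K) + (r - q + 0.5*sigma^2) * T) / (sigma * sqrt(T)) = 0.41349634
d2 = d1 - sigma * sqrt(T) = -0.13763885
exp(-rT) = 0.96753856; exp(-qT) = 1.00000000
P = K * exp(-rT) * N(-d2) - S_0 * exp(-qT) * N(-d1)
N(-d1) = 0.33962150; N(-d2) = 0.55473708
P = 0.9100 * 0.96753856 * 0.55473708 - 0.9500 * 1.00000000 * 0.33962150 = 0.1658


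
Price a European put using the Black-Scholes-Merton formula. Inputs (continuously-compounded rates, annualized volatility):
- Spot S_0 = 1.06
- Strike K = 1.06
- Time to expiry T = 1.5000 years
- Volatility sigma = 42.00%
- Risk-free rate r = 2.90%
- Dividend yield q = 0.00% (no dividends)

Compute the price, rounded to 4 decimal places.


d1 = (ln(S/K) + (r - q + 0.5*sigma^2) * T) / (sigma * sqrt(T)) = 0.34176214
d2 = d1 - sigma * sqrt(T) = -0.17263071
exp(-rT) = 0.95743255; exp(-qT) = 1.00000000
P = K * exp(-rT) * N(-d2) - S_0 * exp(-qT) * N(-d1)
N(-d1) = 0.36626495; N(-d2) = 0.56852914
P = 1.0600 * 0.95743255 * 0.56852914 - 1.0600 * 1.00000000 * 0.36626495 = 0.1887

Answer: Price = 0.1887


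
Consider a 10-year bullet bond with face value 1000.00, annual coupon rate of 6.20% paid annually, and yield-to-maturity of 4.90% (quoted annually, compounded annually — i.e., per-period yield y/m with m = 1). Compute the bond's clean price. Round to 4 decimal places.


Answer: Price = 1100.8718

Derivation:
Coupon per period c = face * coupon_rate / m = 62.000000
Periods per year m = 1; per-period yield y/m = 0.049000
Number of cashflows N = 10
Cashflows (t years, CF_t, discount factor 1/(1+y/m)^(m*t), PV):
  t = 1.0000: CF_t = 62.000000, DF = 0.953289, PV = 59.103908
  t = 2.0000: CF_t = 62.000000, DF = 0.908760, PV = 56.343097
  t = 3.0000: CF_t = 62.000000, DF = 0.866310, PV = 53.711246
  t = 4.0000: CF_t = 62.000000, DF = 0.825844, PV = 51.202331
  t = 5.0000: CF_t = 62.000000, DF = 0.787268, PV = 48.810611
  t = 6.0000: CF_t = 62.000000, DF = 0.750494, PV = 46.530612
  t = 7.0000: CF_t = 62.000000, DF = 0.715437, PV = 44.357113
  t = 8.0000: CF_t = 62.000000, DF = 0.682018, PV = 42.285141
  t = 9.0000: CF_t = 62.000000, DF = 0.650161, PV = 40.309953
  t = 10.0000: CF_t = 1062.000000, DF = 0.619791, PV = 658.217818
Price P = sum_t PV_t = 1100.871831


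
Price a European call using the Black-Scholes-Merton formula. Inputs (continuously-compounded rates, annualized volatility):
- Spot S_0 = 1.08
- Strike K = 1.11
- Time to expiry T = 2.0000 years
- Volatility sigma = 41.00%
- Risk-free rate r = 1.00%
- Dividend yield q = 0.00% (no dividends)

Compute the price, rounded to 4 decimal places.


d1 = (ln(S/K) + (r - q + 0.5*sigma^2) * T) / (sigma * sqrt(T)) = 0.27715313
d2 = d1 - sigma * sqrt(T) = -0.30267443
exp(-rT) = 0.98019867; exp(-qT) = 1.00000000
C = S_0 * exp(-qT) * N(d1) - K * exp(-rT) * N(d2)
N(d1) = 0.60916874; N(d2) = 0.38106899
C = 1.0800 * 1.00000000 * 0.60916874 - 1.1100 * 0.98019867 * 0.38106899 = 0.2433

Answer: Price = 0.2433


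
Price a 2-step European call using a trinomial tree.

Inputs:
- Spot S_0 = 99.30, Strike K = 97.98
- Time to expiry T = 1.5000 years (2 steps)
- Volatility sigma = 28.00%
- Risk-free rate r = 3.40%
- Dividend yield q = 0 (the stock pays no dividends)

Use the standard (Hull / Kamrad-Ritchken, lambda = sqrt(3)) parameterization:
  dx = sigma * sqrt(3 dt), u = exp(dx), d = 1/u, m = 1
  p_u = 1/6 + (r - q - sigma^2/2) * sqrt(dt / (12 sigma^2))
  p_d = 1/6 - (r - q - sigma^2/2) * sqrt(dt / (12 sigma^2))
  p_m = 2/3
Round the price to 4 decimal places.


Answer: Price = V(0,0) = 14.8323

Derivation:
dt = T/N = 0.750000; dx = sigma*sqrt(3*dt) = 0.420000
u = exp(dx) = 1.521962; d = 1/u = 0.657047
p_u = 0.162024, p_m = 0.666667, p_d = 0.171310
Discount per step: exp(-r*dt) = 0.974822
Stock lattice S(k, j) with j the centered position index:
  k=0: S(0,+0) = 99.3000
  k=1: S(1,-1) = 65.2447; S(1,+0) = 99.3000; S(1,+1) = 151.1308
  k=2: S(2,-2) = 42.8689; S(2,-1) = 65.2447; S(2,+0) = 99.3000; S(2,+1) = 151.1308; S(2,+2) = 230.0152
Terminal payoffs V(N, j) = max(S_T - K, 0):
  V(2,-2) = 0.000000; V(2,-1) = 0.000000; V(2,+0) = 1.320000; V(2,+1) = 53.150782; V(2,+2) = 132.035241
Backward induction: V(k, j) = exp(-r*dt) * [p_u * V(k+1, j+1) + p_m * V(k+1, j) + p_d * V(k+1, j-1)]
  V(1,-1) = exp(-r*dt) * [p_u*1.320000 + p_m*0.000000 + p_d*0.000000] = 0.208487
  V(1,+0) = exp(-r*dt) * [p_u*53.150782 + p_m*1.320000 + p_d*0.000000] = 9.252714
  V(1,+1) = exp(-r*dt) * [p_u*132.035241 + p_m*53.150782 + p_d*1.320000] = 55.616382
  V(0,+0) = exp(-r*dt) * [p_u*55.616382 + p_m*9.252714 + p_d*0.208487] = 14.832283


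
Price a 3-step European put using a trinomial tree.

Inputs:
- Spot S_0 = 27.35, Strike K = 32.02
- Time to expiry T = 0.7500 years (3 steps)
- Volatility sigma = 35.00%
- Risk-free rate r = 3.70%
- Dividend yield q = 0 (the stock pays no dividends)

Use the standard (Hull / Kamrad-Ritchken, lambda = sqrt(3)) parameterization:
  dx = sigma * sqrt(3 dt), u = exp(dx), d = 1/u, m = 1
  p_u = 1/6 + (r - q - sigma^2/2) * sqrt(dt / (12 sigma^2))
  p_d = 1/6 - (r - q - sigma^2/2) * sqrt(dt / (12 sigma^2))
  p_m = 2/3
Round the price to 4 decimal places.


dt = T/N = 0.250000; dx = sigma*sqrt(3*dt) = 0.303109
u = exp(dx) = 1.354062; d = 1/u = 0.738519
p_u = 0.156666, p_m = 0.666667, p_d = 0.176667
Discount per step: exp(-r*dt) = 0.990793
Stock lattice S(k, j) with j the centered position index:
  k=0: S(0,+0) = 27.3500
  k=1: S(1,-1) = 20.1985; S(1,+0) = 27.3500; S(1,+1) = 37.0336
  k=2: S(2,-2) = 14.9170; S(2,-1) = 20.1985; S(2,+0) = 27.3500; S(2,+1) = 37.0336; S(2,+2) = 50.1458
  k=3: S(3,-3) = 11.0165; S(3,-2) = 14.9170; S(3,-1) = 20.1985; S(3,+0) = 27.3500; S(3,+1) = 37.0336; S(3,+2) = 50.1458; S(3,+3) = 67.9005
Terminal payoffs V(N, j) = max(K - S_T, 0):
  V(3,-3) = 21.003547; V(3,-2) = 17.103041; V(3,-1) = 11.821514; V(3,+0) = 4.670000; V(3,+1) = 0.000000; V(3,+2) = 0.000000; V(3,+3) = 0.000000
Backward induction: V(k, j) = exp(-r*dt) * [p_u * V(k+1, j+1) + p_m * V(k+1, j) + p_d * V(k+1, j-1)]
  V(2,-2) = exp(-r*dt) * [p_u*11.821514 + p_m*17.103041 + p_d*21.003547] = 16.808496
  V(2,-1) = exp(-r*dt) * [p_u*4.670000 + p_m*11.821514 + p_d*17.103041] = 11.527067
  V(2,+0) = exp(-r*dt) * [p_u*0.000000 + p_m*4.670000 + p_d*11.821514] = 5.153912
  V(2,+1) = exp(-r*dt) * [p_u*0.000000 + p_m*0.000000 + p_d*4.670000] = 0.817439
  V(2,+2) = exp(-r*dt) * [p_u*0.000000 + p_m*0.000000 + p_d*0.000000] = 0.000000
  V(1,-1) = exp(-r*dt) * [p_u*5.153912 + p_m*11.527067 + p_d*16.808496] = 11.356133
  V(1,+0) = exp(-r*dt) * [p_u*0.817439 + p_m*5.153912 + p_d*11.527067] = 5.548896
  V(1,+1) = exp(-r*dt) * [p_u*0.000000 + p_m*0.817439 + p_d*5.153912] = 1.442086
  V(0,+0) = exp(-r*dt) * [p_u*1.442086 + p_m*5.548896 + p_d*11.356133] = 5.876833

Answer: Price = V(0,0) = 5.8768


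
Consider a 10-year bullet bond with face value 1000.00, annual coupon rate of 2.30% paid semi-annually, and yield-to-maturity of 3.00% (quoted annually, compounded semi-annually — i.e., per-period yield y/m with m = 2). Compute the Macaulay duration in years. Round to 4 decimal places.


Coupon per period c = face * coupon_rate / m = 11.500000
Periods per year m = 2; per-period yield y/m = 0.015000
Number of cashflows N = 20
Cashflows (t years, CF_t, discount factor 1/(1+y/m)^(m*t), PV):
  t = 0.5000: CF_t = 11.500000, DF = 0.985222, PV = 11.330049
  t = 1.0000: CF_t = 11.500000, DF = 0.970662, PV = 11.162610
  t = 1.5000: CF_t = 11.500000, DF = 0.956317, PV = 10.997645
  t = 2.0000: CF_t = 11.500000, DF = 0.942184, PV = 10.835119
  t = 2.5000: CF_t = 11.500000, DF = 0.928260, PV = 10.674994
  t = 3.0000: CF_t = 11.500000, DF = 0.914542, PV = 10.517235
  t = 3.5000: CF_t = 11.500000, DF = 0.901027, PV = 10.361808
  t = 4.0000: CF_t = 11.500000, DF = 0.887711, PV = 10.208678
  t = 4.5000: CF_t = 11.500000, DF = 0.874592, PV = 10.057811
  t = 5.0000: CF_t = 11.500000, DF = 0.861667, PV = 9.909173
  t = 5.5000: CF_t = 11.500000, DF = 0.848933, PV = 9.762732
  t = 6.0000: CF_t = 11.500000, DF = 0.836387, PV = 9.618455
  t = 6.5000: CF_t = 11.500000, DF = 0.824027, PV = 9.476311
  t = 7.0000: CF_t = 11.500000, DF = 0.811849, PV = 9.336267
  t = 7.5000: CF_t = 11.500000, DF = 0.799852, PV = 9.198292
  t = 8.0000: CF_t = 11.500000, DF = 0.788031, PV = 9.062357
  t = 8.5000: CF_t = 11.500000, DF = 0.776385, PV = 8.928430
  t = 9.0000: CF_t = 11.500000, DF = 0.764912, PV = 8.796483
  t = 9.5000: CF_t = 11.500000, DF = 0.753607, PV = 8.666486
  t = 10.0000: CF_t = 1011.500000, DF = 0.742470, PV = 751.008828
Price P = sum_t PV_t = 939.909764
Macaulay numerator sum_t t * PV_t:
  t * PV_t at t = 0.5000: 5.665025
  t * PV_t at t = 1.0000: 11.162610
  t * PV_t at t = 1.5000: 16.496468
  t * PV_t at t = 2.0000: 21.670237
  t * PV_t at t = 2.5000: 26.687484
  t * PV_t at t = 3.0000: 31.551706
  t * PV_t at t = 3.5000: 36.266328
  t * PV_t at t = 4.0000: 40.834712
  t * PV_t at t = 4.5000: 45.260148
  t * PV_t at t = 5.0000: 49.545866
  t * PV_t at t = 5.5000: 53.695027
  t * PV_t at t = 6.0000: 57.710732
  t * PV_t at t = 6.5000: 61.596019
  t * PV_t at t = 7.0000: 65.353867
  t * PV_t at t = 7.5000: 68.987192
  t * PV_t at t = 8.0000: 72.498856
  t * PV_t at t = 8.5000: 75.891659
  t * PV_t at t = 9.0000: 79.168349
  t * PV_t at t = 9.5000: 82.331617
  t * PV_t at t = 10.0000: 7510.088280
Macaulay duration D = (sum_t t * PV_t) / P = 8412.462183 / 939.909764 = 8.950287

Answer: Macaulay duration = 8.9503 years


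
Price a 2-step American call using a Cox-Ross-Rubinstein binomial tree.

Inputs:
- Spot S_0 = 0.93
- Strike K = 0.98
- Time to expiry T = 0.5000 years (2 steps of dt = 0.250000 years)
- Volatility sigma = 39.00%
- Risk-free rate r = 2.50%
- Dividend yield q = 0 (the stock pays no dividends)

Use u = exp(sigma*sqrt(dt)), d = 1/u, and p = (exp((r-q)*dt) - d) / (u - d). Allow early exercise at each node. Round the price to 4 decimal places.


dt = T/N = 0.250000
u = exp(sigma*sqrt(dt)) = 1.215311; d = 1/u = 0.822835
p = (exp((r-q)*dt) - d) / (u - d) = 0.467378
Discount per step: exp(-r*dt) = 0.993769
Stock lattice S(k, i) with i counting down-moves:
  k=0: S(0,0) = 0.9300
  k=1: S(1,0) = 1.1302; S(1,1) = 0.7652
  k=2: S(2,0) = 1.3736; S(2,1) = 0.9300; S(2,2) = 0.6297
Terminal payoffs V(N, i) = max(S_T - K, 0):
  V(2,0) = 0.393592; V(2,1) = 0.000000; V(2,2) = 0.000000
Backward induction: V(k, i) = exp(-r*dt) * [p * V(k+1, i) + (1-p) * V(k+1, i+1)]; then take max(V_cont, immediate exercise) for American.
  V(1,0) = exp(-r*dt) * [p*0.393592 + (1-p)*0.000000] = 0.182810; exercise = 0.150239; V(1,0) = max -> 0.182810
  V(1,1) = exp(-r*dt) * [p*0.000000 + (1-p)*0.000000] = 0.000000; exercise = 0.000000; V(1,1) = max -> 0.000000
  V(0,0) = exp(-r*dt) * [p*0.182810 + (1-p)*0.000000] = 0.084909; exercise = 0.000000; V(0,0) = max -> 0.084909

Answer: Price = V(0,0) = 0.0849


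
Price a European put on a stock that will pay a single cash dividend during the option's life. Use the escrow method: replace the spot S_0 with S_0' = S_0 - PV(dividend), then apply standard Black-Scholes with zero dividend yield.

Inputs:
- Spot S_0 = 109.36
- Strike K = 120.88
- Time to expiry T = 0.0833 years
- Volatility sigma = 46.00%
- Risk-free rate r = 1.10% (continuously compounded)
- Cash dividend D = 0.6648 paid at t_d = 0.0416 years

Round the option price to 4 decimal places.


PV(D) = D * exp(-r * t_d) = 0.6648 * 0.99954250 = 0.66449586
S_0' = S_0 - PV(D) = 109.3600 - 0.66449586 = 108.69550414
d1 = (ln(S_0'/K) + (r + sigma^2/2)*T) / (sigma*sqrt(T)) = -0.72699259
d2 = d1 - sigma*sqrt(T) = -0.85975659
exp(-rT) = 0.99908412
N(-d1) = 0.76638475; N(-d2) = 0.80503838
P = K * exp(-rT) * N(-d2) - S_0' * N(-d1) = 120.8800 * 0.99908412 * 0.80503838 - 108.69550414 * 0.76638475 = 13.9213

Answer: Price = 13.9213


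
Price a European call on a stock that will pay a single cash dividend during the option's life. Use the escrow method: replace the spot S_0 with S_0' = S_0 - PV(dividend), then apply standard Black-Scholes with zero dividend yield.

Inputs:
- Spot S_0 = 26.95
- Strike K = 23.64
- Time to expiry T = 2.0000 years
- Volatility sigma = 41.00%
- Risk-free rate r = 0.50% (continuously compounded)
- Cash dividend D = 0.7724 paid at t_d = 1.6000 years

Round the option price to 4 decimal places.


Answer: Price = 7.1480

Derivation:
PV(D) = D * exp(-r * t_d) = 0.7724 * 0.99203191 = 0.76624545
S_0' = S_0 - PV(D) = 26.9500 - 0.76624545 = 26.18375455
d1 = (ln(S_0'/K) + (r + sigma^2/2)*T) / (sigma*sqrt(T)) = 0.48341781
d2 = d1 - sigma*sqrt(T) = -0.09640975
exp(-rT) = 0.99004983
N(d1) = 0.68560045; N(d2) = 0.46159757
C = S_0' * N(d1) - K * exp(-rT) * N(d2) = 26.18375455 * 0.68560045 - 23.6400 * 0.99004983 * 0.46159757 = 7.1480


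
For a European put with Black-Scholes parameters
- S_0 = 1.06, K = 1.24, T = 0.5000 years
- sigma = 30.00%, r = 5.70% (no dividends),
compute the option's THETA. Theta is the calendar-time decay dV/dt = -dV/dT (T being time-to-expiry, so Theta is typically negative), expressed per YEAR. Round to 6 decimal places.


d1 = -0.4989461955; d2 = -0.7110782299
phi(d1) = 0.3522506841; exp(-qT) = 1.0000000000; exp(-rT) = 0.9719022941
Theta = -S*exp(-qT)*phi(d1)*sigma/(2*sqrt(T)) + r*K*exp(-rT)*N(-d2) - q*S*exp(-qT)*N(-d1)
N(-d1) = 0.6910913556; N(-d2) = 0.7614821202; sqrt(T) = 0.7071067812
Term 1 = -1.0600 * 1.0000000000 * 0.3522506841 * 0.3000 / (2 * 0.7071067812) = -0.0792070735
Term 2 = 0.0570 * 1.2400 * 0.9719022941 * 0.7614821202 = 0.0523092940
Term 3 = 0 (no dividend yield, q = 0)
Theta = -0.0792070735 + (0.0523092940) + (0.0000000000) = -0.026898

Answer: Theta = -0.026898


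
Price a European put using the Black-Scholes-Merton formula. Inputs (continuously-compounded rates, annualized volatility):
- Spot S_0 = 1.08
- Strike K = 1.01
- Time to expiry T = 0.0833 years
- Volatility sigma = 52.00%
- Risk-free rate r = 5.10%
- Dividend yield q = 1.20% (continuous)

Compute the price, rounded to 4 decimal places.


d1 = (ln(S/K) + (r - q + 0.5*sigma^2) * T) / (sigma * sqrt(T)) = 0.54318365
d2 = d1 - sigma * sqrt(T) = 0.39310261
exp(-rT) = 0.99576071; exp(-qT) = 0.99900090
P = K * exp(-rT) * N(-d2) - S_0 * exp(-qT) * N(-d1)
N(-d1) = 0.29350168; N(-d2) = 0.34712185
P = 1.0100 * 0.99576071 * 0.34712185 - 1.0800 * 0.99900090 * 0.29350168 = 0.0324

Answer: Price = 0.0324


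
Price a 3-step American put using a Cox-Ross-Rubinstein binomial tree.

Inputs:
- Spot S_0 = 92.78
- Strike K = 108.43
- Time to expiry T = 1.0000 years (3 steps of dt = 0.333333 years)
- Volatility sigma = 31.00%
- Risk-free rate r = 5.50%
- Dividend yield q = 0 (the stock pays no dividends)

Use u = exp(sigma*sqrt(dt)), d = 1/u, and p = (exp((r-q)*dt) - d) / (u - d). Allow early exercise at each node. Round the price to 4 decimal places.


dt = T/N = 0.333333
u = exp(sigma*sqrt(dt)) = 1.195995; d = 1/u = 0.836124
p = (exp((r-q)*dt) - d) / (u - d) = 0.506788
Discount per step: exp(-r*dt) = 0.981834
Stock lattice S(k, i) with i counting down-moves:
  k=0: S(0,0) = 92.7800
  k=1: S(1,0) = 110.9644; S(1,1) = 77.5756
  k=2: S(2,0) = 132.7129; S(2,1) = 92.7800; S(2,2) = 64.8628
  k=3: S(3,0) = 158.7240; S(3,1) = 110.9644; S(3,2) = 77.5756; S(3,3) = 54.2333
Terminal payoffs V(N, i) = max(K - S_T, 0):
  V(3,0) = 0.000000; V(3,1) = 0.000000; V(3,2) = 30.854433; V(3,3) = 54.196687
Backward induction: V(k, i) = exp(-r*dt) * [p * V(k+1, i) + (1-p) * V(k+1, i+1)]; then take max(V_cont, immediate exercise) for American.
  V(2,0) = exp(-r*dt) * [p*0.000000 + (1-p)*0.000000] = 0.000000; exercise = 0.000000; V(2,0) = max -> 0.000000
  V(2,1) = exp(-r*dt) * [p*0.000000 + (1-p)*30.854433] = 14.941314; exercise = 15.650000; V(2,1) = max -> 15.650000
  V(2,2) = exp(-r*dt) * [p*30.854433 + (1-p)*54.196687] = 41.597450; exercise = 43.567222; V(2,2) = max -> 43.567222
  V(1,0) = exp(-r*dt) * [p*0.000000 + (1-p)*15.650000] = 7.578540; exercise = 0.000000; V(1,0) = max -> 7.578540
  V(1,1) = exp(-r*dt) * [p*15.650000 + (1-p)*43.567222] = 28.884661; exercise = 30.854433; V(1,1) = max -> 30.854433
  V(0,0) = exp(-r*dt) * [p*7.578540 + (1-p)*30.854433] = 18.712258; exercise = 15.650000; V(0,0) = max -> 18.712258

Answer: Price = V(0,0) = 18.7123


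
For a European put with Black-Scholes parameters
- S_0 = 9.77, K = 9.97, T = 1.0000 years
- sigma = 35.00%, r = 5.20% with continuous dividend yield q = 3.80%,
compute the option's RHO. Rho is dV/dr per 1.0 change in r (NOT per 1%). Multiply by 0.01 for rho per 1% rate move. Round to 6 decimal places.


Answer: Rho = -5.456276

Derivation:
d1 = 0.1571025202; d2 = -0.1928974798
phi(d1) = 0.3940493459; exp(-qT) = 0.9627129409; exp(-rT) = 0.9493288668
N(-d2) = 0.5764803706
Rho = -K*T*exp(-rT)*N(-d2) = -9.9700 * 1.0000 * 0.9493288668 * 0.5764803706 = -5.456276


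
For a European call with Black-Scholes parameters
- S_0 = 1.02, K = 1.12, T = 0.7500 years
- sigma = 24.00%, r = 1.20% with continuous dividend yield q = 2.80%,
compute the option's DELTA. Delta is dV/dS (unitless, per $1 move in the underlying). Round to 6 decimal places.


d1 = -0.4037894349; d2 = -0.6116355318
phi(d1) = 0.3677097087; exp(-qT) = 0.9792189646; exp(-rT) = 0.9910403788
N(d1) = 0.3431837831
Delta = exp(-qT) * N(d1) = 0.9792189646 * 0.3431837831 = 0.336052

Answer: Delta = 0.336052


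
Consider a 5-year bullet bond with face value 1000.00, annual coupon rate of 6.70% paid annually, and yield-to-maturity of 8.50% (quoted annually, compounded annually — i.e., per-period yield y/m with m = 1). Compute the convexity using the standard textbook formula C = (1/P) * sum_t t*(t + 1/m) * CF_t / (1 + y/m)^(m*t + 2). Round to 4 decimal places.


Coupon per period c = face * coupon_rate / m = 67.000000
Periods per year m = 1; per-period yield y/m = 0.085000
Number of cashflows N = 5
Cashflows (t years, CF_t, discount factor 1/(1+y/m)^(m*t), PV):
  t = 1.0000: CF_t = 67.000000, DF = 0.921659, PV = 61.751152
  t = 2.0000: CF_t = 67.000000, DF = 0.849455, PV = 56.913504
  t = 3.0000: CF_t = 67.000000, DF = 0.782908, PV = 52.454843
  t = 4.0000: CF_t = 67.000000, DF = 0.721574, PV = 48.345477
  t = 5.0000: CF_t = 1067.000000, DF = 0.665045, PV = 709.603467
Price P = sum_t PV_t = 929.068443
Convexity numerator sum_t t*(t + 1/m) * CF_t / (1+y/m)^(m*t + 2):
  t = 1.0000: term = 104.909685
  t = 2.0000: term = 290.072862
  t = 3.0000: term = 534.696520
  t = 4.0000: term = 821.346421
  t = 5.0000: term = 18083.292488
Convexity = (1/P) * sum = 19834.317977 / 929.068443 = 21.348608

Answer: Convexity = 21.3486


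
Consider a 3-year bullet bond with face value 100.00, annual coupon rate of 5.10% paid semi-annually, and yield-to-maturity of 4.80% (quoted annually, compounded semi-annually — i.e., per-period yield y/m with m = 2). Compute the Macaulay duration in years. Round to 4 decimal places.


Coupon per period c = face * coupon_rate / m = 2.550000
Periods per year m = 2; per-period yield y/m = 0.024000
Number of cashflows N = 6
Cashflows (t years, CF_t, discount factor 1/(1+y/m)^(m*t), PV):
  t = 0.5000: CF_t = 2.550000, DF = 0.976562, PV = 2.490234
  t = 1.0000: CF_t = 2.550000, DF = 0.953674, PV = 2.431870
  t = 1.5000: CF_t = 2.550000, DF = 0.931323, PV = 2.374873
  t = 2.0000: CF_t = 2.550000, DF = 0.909495, PV = 2.319211
  t = 2.5000: CF_t = 2.550000, DF = 0.888178, PV = 2.264855
  t = 3.0000: CF_t = 102.550000, DF = 0.867362, PV = 88.947946
Price P = sum_t PV_t = 100.828989
Macaulay numerator sum_t t * PV_t:
  t * PV_t at t = 0.5000: 1.245117
  t * PV_t at t = 1.0000: 2.431870
  t * PV_t at t = 1.5000: 3.562309
  t * PV_t at t = 2.0000: 4.638423
  t * PV_t at t = 2.5000: 5.662137
  t * PV_t at t = 3.0000: 266.843839
Macaulay duration D = (sum_t t * PV_t) / P = 284.383695 / 100.828989 = 2.820456

Answer: Macaulay duration = 2.8205 years
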